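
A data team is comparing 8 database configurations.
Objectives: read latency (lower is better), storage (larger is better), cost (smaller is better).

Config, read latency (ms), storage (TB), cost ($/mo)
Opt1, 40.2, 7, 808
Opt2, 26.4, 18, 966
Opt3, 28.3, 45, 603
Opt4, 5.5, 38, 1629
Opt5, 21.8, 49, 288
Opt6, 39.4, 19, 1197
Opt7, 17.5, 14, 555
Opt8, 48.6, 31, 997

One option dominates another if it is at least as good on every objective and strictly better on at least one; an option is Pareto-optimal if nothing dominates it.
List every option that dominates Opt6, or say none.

Opt3: read latency 28.3≤39.4, storage 45≥19, cost 603≤1197 — dominates Opt6.
Opt5: read latency 21.8≤39.4, storage 49≥19, cost 288≤1197 — dominates Opt6.
Others (Opt1, Opt2, Opt4, Opt7, Opt8) are each worse than Opt6 on at least one objective.

Opt3, Opt5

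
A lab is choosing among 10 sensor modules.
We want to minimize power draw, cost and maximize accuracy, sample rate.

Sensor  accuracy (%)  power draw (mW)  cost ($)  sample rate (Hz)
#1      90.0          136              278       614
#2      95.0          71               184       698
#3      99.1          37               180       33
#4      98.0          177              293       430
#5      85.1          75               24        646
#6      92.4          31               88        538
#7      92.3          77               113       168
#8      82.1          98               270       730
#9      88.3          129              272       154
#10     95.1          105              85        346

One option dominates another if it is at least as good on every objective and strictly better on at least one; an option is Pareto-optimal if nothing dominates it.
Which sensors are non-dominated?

#1: dominated by #2 (accuracy 95.0≥90.0, power draw 71≤136, cost 184≤278, sample rate 698≥614).
#2: not dominated.
#3: not dominated (best accuracy).
#4: not dominated.
#5: not dominated (best cost).
#6: not dominated (best power draw).
#7: dominated by #6 (accuracy 92.4≥92.3, power draw 31≤77, cost 88≤113, sample rate 538≥168).
#8: not dominated (best sample rate).
#9: dominated by #2 (accuracy 95.0≥88.3, power draw 71≤129, cost 184≤272, sample rate 698≥154).
#10: not dominated.

#2, #3, #4, #5, #6, #8, #10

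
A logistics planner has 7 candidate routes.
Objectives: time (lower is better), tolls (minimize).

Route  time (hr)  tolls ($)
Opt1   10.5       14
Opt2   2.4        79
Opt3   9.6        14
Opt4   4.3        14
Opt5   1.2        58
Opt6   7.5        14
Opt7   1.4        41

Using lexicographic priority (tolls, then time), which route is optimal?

Opt4

First minimize tolls: best is 14, kept {Opt1, Opt3, Opt4, Opt6}.
Then minimize time: best is 4.3, kept {Opt4}.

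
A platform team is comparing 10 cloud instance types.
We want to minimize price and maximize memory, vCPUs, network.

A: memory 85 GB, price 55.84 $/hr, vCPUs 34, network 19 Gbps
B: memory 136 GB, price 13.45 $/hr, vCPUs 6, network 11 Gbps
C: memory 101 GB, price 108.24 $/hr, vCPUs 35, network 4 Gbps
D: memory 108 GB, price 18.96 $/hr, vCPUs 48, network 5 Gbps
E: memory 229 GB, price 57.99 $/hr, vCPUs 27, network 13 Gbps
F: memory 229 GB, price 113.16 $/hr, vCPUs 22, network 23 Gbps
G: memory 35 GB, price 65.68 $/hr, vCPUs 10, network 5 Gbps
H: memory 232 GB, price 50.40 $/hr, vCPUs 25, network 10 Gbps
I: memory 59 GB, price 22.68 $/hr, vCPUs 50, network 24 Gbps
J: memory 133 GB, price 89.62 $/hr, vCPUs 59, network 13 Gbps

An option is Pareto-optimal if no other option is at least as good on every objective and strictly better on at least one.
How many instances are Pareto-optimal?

A: not dominated.
B: not dominated (best price).
C: dominated by D (memory 108≥101, price 18.96≤108.24, vCPUs 48≥35, network 5≥4).
D: not dominated.
E: not dominated.
F: not dominated.
G: dominated by A (memory 85≥35, price 55.84≤65.68, vCPUs 34≥10, network 19≥5).
H: not dominated (best memory).
I: not dominated (best network).
J: not dominated (best vCPUs).
Pareto-optimal: A, B, D, E, F, H, I, J → 8.

8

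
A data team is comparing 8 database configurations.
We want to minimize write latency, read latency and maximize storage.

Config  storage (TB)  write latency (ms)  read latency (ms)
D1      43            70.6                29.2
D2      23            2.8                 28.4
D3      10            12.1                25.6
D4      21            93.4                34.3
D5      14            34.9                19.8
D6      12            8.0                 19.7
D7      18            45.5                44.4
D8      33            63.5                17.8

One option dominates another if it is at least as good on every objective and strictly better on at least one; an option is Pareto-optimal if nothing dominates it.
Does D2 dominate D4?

D2 vs D4: storage 23≥21, write latency 2.8≤93.4, read latency 28.4≤34.3 — D2 is at least as good on every objective with at least one strict improvement.

Yes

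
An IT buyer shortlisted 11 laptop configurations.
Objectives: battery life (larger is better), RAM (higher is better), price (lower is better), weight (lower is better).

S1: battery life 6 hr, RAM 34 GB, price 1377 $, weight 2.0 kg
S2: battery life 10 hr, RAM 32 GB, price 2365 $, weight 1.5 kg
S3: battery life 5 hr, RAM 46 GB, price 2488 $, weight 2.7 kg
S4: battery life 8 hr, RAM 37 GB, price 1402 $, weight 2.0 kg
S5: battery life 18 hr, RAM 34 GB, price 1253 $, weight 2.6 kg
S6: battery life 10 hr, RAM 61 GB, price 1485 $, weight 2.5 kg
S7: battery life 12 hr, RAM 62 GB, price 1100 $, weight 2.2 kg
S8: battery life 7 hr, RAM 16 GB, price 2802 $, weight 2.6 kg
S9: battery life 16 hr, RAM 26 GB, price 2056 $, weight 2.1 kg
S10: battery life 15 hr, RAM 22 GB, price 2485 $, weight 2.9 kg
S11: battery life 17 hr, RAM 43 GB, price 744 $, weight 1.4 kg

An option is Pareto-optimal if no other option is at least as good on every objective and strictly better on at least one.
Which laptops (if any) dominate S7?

none

S1: worse on battery life (6 vs 12).
S2: worse on battery life (10 vs 12).
S3: worse on battery life (5 vs 12).
S4: worse on battery life (8 vs 12).
S5: worse on RAM (34 vs 62).
S6: worse on battery life (10 vs 12).
S8: worse on battery life (7 vs 12).
S9: worse on RAM (26 vs 62).
S10: worse on RAM (22 vs 62).
S11: worse on RAM (43 vs 62).
No option dominates S7.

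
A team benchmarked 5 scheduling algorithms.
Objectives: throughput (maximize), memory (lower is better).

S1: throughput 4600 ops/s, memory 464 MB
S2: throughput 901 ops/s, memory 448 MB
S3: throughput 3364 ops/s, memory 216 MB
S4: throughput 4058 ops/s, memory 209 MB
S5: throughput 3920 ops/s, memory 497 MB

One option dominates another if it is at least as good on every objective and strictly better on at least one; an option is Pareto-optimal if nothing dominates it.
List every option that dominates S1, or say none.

S2: worse on throughput (901 vs 4600).
S3: worse on throughput (3364 vs 4600).
S4: worse on throughput (4058 vs 4600).
S5: worse on throughput (3920 vs 4600).
No option dominates S1.

none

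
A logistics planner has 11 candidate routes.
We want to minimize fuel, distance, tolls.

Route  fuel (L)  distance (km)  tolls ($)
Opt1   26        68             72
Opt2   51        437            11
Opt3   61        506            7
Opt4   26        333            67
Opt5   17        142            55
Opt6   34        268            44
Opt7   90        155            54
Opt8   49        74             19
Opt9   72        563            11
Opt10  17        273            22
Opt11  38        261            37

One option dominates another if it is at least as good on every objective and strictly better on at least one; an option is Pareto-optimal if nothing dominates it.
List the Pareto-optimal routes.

Opt1, Opt2, Opt3, Opt5, Opt6, Opt8, Opt10, Opt11

Opt1: not dominated (best distance).
Opt2: not dominated.
Opt3: not dominated (best tolls).
Opt4: dominated by Opt5 (fuel 17≤26, distance 142≤333, tolls 55≤67).
Opt5: not dominated.
Opt6: not dominated.
Opt7: dominated by Opt8 (fuel 49≤90, distance 74≤155, tolls 19≤54).
Opt8: not dominated.
Opt9: dominated by Opt2 (fuel 51≤72, distance 437≤563, tolls 11≤11).
Opt10: not dominated.
Opt11: not dominated.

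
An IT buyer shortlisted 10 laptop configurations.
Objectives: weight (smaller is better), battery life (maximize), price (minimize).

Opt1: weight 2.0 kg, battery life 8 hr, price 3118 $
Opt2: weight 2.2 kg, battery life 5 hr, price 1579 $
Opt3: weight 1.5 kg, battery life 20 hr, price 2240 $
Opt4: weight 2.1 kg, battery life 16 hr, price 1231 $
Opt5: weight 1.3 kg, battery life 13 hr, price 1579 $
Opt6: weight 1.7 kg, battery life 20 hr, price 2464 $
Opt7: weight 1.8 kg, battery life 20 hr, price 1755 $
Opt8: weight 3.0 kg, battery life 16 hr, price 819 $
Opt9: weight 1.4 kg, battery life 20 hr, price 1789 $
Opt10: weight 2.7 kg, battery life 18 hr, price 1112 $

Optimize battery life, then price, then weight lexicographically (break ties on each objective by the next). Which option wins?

First maximize battery life: best is 20, kept {Opt3, Opt6, Opt7, Opt9}.
Then minimize price: best is 1755, kept {Opt7}.

Opt7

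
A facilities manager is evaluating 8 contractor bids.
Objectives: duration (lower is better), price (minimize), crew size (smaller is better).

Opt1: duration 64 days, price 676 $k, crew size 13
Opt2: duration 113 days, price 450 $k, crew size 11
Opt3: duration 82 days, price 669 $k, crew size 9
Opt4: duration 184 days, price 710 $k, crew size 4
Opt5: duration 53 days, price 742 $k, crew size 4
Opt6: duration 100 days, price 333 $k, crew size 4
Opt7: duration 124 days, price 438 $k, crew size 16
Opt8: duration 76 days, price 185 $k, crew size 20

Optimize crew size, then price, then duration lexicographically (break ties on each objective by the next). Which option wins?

Opt6

First minimize crew size: best is 4, kept {Opt4, Opt5, Opt6}.
Then minimize price: best is 333, kept {Opt6}.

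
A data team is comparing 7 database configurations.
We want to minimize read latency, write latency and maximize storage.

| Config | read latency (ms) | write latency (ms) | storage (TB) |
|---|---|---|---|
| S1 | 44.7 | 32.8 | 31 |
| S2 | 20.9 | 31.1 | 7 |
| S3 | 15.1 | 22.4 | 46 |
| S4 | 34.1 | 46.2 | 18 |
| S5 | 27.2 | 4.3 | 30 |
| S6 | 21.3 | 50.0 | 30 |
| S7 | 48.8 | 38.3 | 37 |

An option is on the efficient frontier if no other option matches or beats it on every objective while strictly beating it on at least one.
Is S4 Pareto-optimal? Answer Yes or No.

S3 vs S4: read latency 15.1≤34.1, write latency 22.4≤46.2, storage 46≥18 — S3 is at least as good on every objective and strictly better on at least one, so S3 dominates S4.

No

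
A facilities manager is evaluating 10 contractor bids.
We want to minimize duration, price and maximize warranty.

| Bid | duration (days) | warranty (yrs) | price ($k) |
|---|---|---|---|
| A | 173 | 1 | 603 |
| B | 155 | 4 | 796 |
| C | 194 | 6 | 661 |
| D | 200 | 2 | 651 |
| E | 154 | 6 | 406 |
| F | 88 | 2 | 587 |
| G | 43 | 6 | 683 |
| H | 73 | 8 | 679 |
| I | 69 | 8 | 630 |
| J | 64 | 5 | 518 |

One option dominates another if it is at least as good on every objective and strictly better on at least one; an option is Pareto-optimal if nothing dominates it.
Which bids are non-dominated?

E, G, I, J

A: dominated by E (duration 154≤173, warranty 6≥1, price 406≤603).
B: dominated by E (duration 154≤155, warranty 6≥4, price 406≤796).
C: dominated by E (duration 154≤194, warranty 6≥6, price 406≤661).
D: dominated by E (duration 154≤200, warranty 6≥2, price 406≤651).
E: not dominated (best price).
F: dominated by J (duration 64≤88, warranty 5≥2, price 518≤587).
G: not dominated (best duration).
H: dominated by I (duration 69≤73, warranty 8≥8, price 630≤679).
I: not dominated.
J: not dominated.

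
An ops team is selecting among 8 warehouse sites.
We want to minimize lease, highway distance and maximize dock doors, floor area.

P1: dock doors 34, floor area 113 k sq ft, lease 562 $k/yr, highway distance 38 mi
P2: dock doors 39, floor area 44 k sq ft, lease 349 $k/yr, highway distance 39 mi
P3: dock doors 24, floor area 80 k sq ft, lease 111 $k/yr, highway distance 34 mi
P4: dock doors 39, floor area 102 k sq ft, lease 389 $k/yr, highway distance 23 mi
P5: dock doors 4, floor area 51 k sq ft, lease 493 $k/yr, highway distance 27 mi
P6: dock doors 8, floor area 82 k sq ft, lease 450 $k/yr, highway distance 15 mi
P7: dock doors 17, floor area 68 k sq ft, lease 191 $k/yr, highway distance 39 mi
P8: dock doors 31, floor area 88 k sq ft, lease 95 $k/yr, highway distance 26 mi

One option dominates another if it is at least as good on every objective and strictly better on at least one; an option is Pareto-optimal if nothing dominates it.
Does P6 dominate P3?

P6 vs P3: P6 is worse on dock doors (8 vs 24), so it does not dominate P3.

No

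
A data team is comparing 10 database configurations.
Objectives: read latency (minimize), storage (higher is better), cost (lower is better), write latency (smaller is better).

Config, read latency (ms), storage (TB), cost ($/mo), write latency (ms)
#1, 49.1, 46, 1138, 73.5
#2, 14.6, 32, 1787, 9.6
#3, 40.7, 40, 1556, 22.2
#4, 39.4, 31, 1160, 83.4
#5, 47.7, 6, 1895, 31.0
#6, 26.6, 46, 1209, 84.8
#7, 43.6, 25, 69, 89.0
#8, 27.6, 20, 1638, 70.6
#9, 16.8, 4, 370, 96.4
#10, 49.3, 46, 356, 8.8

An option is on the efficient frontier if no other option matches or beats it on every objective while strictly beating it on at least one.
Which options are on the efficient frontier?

#1, #2, #3, #4, #6, #7, #8, #9, #10

#1: not dominated.
#2: not dominated (best read latency).
#3: not dominated.
#4: not dominated.
#5: dominated by #2 (read latency 14.6≤47.7, storage 32≥6, cost 1787≤1895, write latency 9.6≤31.0).
#6: not dominated.
#7: not dominated (best cost).
#8: not dominated.
#9: not dominated.
#10: not dominated (best write latency).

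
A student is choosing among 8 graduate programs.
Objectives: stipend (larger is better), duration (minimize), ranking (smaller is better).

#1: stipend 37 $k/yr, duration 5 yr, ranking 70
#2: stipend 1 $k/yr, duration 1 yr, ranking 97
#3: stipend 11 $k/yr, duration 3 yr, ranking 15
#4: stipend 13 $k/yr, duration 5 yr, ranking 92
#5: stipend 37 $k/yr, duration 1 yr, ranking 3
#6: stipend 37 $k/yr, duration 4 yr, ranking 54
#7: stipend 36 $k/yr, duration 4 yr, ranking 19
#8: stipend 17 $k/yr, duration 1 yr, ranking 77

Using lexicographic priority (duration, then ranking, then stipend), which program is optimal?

#5

First minimize duration: best is 1, kept {#2, #5, #8}.
Then minimize ranking: best is 3, kept {#5}.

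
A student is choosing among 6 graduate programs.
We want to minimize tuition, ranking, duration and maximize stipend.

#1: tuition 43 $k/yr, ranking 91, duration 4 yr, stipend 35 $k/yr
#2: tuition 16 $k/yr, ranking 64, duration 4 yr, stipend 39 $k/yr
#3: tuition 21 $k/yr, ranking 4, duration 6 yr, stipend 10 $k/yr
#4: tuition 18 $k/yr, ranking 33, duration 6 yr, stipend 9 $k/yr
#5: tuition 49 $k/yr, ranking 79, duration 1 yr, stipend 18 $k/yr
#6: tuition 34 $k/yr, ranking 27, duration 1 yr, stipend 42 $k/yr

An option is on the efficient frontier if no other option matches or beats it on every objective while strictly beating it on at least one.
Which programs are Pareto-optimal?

#1: dominated by #2 (tuition 16≤43, ranking 64≤91, duration 4≤4, stipend 39≥35).
#2: not dominated (best tuition).
#3: not dominated (best ranking).
#4: not dominated.
#5: dominated by #6 (tuition 34≤49, ranking 27≤79, duration 1≤1, stipend 42≥18).
#6: not dominated (best stipend).

#2, #3, #4, #6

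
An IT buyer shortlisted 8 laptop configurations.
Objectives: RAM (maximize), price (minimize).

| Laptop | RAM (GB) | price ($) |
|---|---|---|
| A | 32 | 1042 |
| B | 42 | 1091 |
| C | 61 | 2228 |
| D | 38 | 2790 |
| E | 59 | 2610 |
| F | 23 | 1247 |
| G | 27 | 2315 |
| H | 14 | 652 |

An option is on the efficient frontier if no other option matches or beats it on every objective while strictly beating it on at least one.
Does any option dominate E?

Yes

C vs E: RAM 61≥59, price 2228≤2610 — C is at least as good on every objective and strictly better on at least one, so C dominates E.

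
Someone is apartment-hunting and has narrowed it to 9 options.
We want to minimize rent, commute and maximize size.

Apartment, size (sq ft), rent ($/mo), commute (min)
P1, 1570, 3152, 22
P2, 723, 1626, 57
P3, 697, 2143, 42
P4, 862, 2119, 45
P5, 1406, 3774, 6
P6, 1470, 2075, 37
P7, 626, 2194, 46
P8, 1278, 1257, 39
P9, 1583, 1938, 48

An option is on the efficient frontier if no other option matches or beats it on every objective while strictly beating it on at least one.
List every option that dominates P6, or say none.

P1: worse on rent (3152 vs 2075).
P2: worse on size (723 vs 1470).
P3: worse on size (697 vs 1470).
P4: worse on size (862 vs 1470).
P5: worse on size (1406 vs 1470).
P7: worse on size (626 vs 1470).
P8: worse on size (1278 vs 1470).
P9: worse on commute (48 vs 37).
No option dominates P6.

none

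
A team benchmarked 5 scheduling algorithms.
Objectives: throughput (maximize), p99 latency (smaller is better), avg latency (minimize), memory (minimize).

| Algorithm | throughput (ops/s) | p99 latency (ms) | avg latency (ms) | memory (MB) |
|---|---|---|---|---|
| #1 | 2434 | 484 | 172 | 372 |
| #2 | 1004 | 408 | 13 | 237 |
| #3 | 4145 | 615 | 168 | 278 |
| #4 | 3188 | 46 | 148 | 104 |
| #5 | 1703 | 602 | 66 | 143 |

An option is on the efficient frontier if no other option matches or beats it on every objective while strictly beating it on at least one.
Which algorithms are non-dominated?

#1: dominated by #4 (throughput 3188≥2434, p99 latency 46≤484, avg latency 148≤172, memory 104≤372).
#2: not dominated (best avg latency).
#3: not dominated (best throughput).
#4: not dominated (best p99 latency).
#5: not dominated.

#2, #3, #4, #5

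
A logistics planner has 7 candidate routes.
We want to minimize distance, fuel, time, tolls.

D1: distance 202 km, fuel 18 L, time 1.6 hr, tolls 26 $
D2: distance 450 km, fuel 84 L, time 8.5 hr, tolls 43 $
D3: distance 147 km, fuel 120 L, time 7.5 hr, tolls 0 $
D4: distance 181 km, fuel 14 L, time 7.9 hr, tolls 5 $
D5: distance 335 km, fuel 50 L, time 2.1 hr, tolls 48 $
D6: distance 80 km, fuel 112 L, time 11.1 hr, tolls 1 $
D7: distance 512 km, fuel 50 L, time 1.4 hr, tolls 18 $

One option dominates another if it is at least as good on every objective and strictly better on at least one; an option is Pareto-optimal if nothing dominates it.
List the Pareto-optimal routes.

D1: not dominated.
D2: dominated by D1 (distance 202≤450, fuel 18≤84, time 1.6≤8.5, tolls 26≤43).
D3: not dominated (best tolls).
D4: not dominated (best fuel).
D5: dominated by D1 (distance 202≤335, fuel 18≤50, time 1.6≤2.1, tolls 26≤48).
D6: not dominated (best distance).
D7: not dominated (best time).

D1, D3, D4, D6, D7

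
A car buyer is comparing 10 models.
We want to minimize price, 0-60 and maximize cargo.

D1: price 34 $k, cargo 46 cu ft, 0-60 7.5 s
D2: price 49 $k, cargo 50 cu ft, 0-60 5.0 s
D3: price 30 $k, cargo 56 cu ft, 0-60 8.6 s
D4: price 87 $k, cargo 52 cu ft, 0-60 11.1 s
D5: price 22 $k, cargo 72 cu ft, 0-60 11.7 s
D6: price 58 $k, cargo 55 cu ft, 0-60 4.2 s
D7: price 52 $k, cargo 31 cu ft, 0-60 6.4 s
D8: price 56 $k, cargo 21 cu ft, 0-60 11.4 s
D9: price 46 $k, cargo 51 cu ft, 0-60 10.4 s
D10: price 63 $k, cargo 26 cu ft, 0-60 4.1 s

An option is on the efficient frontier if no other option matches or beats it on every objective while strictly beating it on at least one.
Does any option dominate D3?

No

D1: worse on price (34 vs 30).
D2: worse on price (49 vs 30).
D4: worse on price (87 vs 30).
D5: worse on 0-60 (11.7 vs 8.6).
D6: worse on price (58 vs 30).
D7: worse on price (52 vs 30).
D8: worse on price (56 vs 30).
D9: worse on price (46 vs 30).
D10: worse on price (63 vs 30).
No option is at least as good as D3 on every objective and strictly better on one.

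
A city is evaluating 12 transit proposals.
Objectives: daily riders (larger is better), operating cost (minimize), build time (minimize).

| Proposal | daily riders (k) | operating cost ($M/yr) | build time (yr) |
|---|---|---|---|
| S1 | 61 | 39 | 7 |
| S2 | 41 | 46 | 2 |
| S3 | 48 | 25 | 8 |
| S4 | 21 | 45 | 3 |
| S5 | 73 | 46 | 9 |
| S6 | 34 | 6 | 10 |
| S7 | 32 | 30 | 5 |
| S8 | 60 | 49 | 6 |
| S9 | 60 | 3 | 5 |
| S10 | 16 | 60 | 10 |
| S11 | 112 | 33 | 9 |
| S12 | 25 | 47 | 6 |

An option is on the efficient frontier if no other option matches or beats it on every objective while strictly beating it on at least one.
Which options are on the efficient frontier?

S1: not dominated.
S2: not dominated (best build time).
S3: dominated by S9 (daily riders 60≥48, operating cost 3≤25, build time 5≤8).
S4: not dominated.
S5: dominated by S11 (daily riders 112≥73, operating cost 33≤46, build time 9≤9).
S6: dominated by S9 (daily riders 60≥34, operating cost 3≤6, build time 5≤10).
S7: dominated by S9 (daily riders 60≥32, operating cost 3≤30, build time 5≤5).
S8: dominated by S9 (daily riders 60≥60, operating cost 3≤49, build time 5≤6).
S9: not dominated (best operating cost).
S10: dominated by S1 (daily riders 61≥16, operating cost 39≤60, build time 7≤10).
S11: not dominated (best daily riders).
S12: dominated by S2 (daily riders 41≥25, operating cost 46≤47, build time 2≤6).

S1, S2, S4, S9, S11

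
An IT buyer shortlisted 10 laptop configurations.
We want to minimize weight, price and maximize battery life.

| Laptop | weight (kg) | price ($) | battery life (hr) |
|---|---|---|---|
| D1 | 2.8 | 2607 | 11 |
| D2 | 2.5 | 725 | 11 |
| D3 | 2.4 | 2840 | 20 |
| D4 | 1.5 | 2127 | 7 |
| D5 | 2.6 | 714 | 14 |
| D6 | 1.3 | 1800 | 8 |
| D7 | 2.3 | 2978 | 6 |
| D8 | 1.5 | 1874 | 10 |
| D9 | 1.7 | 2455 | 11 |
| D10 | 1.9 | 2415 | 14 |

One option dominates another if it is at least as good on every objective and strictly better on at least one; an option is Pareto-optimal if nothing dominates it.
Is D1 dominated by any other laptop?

D2 vs D1: weight 2.5≤2.8, price 725≤2607, battery life 11≥11 — D2 is at least as good on every objective and strictly better on at least one, so D2 dominates D1.

Yes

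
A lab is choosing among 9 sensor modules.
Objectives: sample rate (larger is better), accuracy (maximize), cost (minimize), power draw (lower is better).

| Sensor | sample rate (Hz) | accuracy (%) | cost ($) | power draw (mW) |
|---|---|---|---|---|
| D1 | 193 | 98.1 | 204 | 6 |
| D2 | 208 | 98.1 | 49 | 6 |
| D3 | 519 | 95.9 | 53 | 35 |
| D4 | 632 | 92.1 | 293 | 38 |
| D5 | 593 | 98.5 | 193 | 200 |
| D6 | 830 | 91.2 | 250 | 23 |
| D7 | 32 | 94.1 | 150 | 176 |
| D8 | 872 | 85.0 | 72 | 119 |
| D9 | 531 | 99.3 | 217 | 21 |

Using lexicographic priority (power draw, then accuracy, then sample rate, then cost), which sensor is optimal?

D2

First minimize power draw: best is 6, kept {D1, D2}.
Then maximize accuracy: best is 98.1, kept {D1, D2}.
Then maximize sample rate: best is 208, kept {D2}.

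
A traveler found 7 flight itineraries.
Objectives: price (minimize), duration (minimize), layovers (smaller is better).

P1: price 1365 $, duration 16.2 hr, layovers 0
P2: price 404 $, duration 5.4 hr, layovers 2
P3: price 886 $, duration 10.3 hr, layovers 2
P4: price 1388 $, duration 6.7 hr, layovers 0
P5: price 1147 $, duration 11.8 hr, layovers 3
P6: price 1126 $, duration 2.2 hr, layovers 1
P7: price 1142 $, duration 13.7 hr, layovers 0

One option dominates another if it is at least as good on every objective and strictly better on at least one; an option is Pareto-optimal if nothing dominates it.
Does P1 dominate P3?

P1 vs P3: P1 is worse on price (1365 vs 886), so it does not dominate P3.

No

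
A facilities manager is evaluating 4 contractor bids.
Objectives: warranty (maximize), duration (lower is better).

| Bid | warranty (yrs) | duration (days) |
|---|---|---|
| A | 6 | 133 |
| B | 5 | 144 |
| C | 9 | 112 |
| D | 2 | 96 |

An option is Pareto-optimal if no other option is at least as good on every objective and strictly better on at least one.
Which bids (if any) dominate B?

A, C

A: warranty 6≥5, duration 133≤144 — dominates B.
C: warranty 9≥5, duration 112≤144 — dominates B.
Others (D) are each worse than B on at least one objective.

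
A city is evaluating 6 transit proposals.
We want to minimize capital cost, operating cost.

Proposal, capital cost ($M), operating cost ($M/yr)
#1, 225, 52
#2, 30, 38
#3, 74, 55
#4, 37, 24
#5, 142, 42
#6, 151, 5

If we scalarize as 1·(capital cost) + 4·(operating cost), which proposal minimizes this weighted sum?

#4

#1: 1·225 + 4·52 = 433
#2: 1·30 + 4·38 = 182
#3: 1·74 + 4·55 = 294
#4: 1·37 + 4·24 = 133
#5: 1·142 + 4·42 = 310
#6: 1·151 + 4·5 = 171
Lowest: #4 at 133.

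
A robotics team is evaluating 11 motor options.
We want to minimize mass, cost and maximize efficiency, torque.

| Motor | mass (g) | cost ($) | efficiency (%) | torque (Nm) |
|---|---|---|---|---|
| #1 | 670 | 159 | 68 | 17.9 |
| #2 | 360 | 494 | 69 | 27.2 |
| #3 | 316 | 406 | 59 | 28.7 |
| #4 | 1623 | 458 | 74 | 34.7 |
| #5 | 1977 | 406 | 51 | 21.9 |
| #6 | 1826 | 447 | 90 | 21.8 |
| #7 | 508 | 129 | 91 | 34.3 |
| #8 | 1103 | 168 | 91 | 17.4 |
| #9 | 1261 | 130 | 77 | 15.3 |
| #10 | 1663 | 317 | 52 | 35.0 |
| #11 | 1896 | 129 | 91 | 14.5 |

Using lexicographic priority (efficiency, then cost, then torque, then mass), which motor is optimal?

#7

First maximize efficiency: best is 91, kept {#7, #8, #11}.
Then minimize cost: best is 129, kept {#7, #11}.
Then maximize torque: best is 34.3, kept {#7}.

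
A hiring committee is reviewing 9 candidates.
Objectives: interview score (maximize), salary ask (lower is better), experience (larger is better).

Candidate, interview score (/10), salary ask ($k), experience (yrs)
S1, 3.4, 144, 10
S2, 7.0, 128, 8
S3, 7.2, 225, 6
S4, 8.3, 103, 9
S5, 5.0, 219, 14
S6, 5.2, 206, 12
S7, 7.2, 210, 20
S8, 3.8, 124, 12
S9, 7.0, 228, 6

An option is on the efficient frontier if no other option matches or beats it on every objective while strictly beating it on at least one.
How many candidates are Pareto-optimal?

S1: dominated by S8 (interview score 3.8≥3.4, salary ask 124≤144, experience 12≥10).
S2: dominated by S4 (interview score 8.3≥7.0, salary ask 103≤128, experience 9≥8).
S3: dominated by S4 (interview score 8.3≥7.2, salary ask 103≤225, experience 9≥6).
S4: not dominated (best interview score).
S5: dominated by S7 (interview score 7.2≥5.0, salary ask 210≤219, experience 20≥14).
S6: not dominated.
S7: not dominated (best experience).
S8: not dominated.
S9: dominated by S2 (interview score 7.0≥7.0, salary ask 128≤228, experience 8≥6).
Pareto-optimal: S4, S6, S7, S8 → 4.

4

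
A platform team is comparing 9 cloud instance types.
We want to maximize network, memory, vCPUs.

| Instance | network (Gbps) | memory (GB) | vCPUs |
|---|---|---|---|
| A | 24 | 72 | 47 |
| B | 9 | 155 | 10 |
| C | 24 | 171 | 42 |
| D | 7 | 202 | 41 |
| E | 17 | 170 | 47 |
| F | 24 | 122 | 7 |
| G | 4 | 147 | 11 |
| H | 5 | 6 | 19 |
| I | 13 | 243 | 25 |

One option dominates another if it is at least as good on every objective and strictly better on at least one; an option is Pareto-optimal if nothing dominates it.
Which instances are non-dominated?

A, C, D, E, I

A: not dominated.
B: dominated by C (network 24≥9, memory 171≥155, vCPUs 42≥10).
C: not dominated.
D: not dominated.
E: not dominated.
F: dominated by C (network 24≥24, memory 171≥122, vCPUs 42≥7).
G: dominated by C (network 24≥4, memory 171≥147, vCPUs 42≥11).
H: dominated by A (network 24≥5, memory 72≥6, vCPUs 47≥19).
I: not dominated (best memory).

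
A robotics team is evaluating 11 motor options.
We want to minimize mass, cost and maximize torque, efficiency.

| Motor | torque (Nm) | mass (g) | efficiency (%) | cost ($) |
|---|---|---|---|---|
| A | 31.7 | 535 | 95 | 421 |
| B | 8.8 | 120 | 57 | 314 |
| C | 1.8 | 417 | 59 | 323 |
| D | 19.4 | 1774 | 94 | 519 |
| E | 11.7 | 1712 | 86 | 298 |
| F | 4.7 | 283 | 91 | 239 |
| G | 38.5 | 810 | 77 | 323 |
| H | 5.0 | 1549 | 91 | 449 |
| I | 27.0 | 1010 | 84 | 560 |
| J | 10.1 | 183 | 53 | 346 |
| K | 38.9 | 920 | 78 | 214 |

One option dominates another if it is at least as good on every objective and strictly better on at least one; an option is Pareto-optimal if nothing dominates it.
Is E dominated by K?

K vs E: K is worse on efficiency (78 vs 86), so it does not dominate E.

No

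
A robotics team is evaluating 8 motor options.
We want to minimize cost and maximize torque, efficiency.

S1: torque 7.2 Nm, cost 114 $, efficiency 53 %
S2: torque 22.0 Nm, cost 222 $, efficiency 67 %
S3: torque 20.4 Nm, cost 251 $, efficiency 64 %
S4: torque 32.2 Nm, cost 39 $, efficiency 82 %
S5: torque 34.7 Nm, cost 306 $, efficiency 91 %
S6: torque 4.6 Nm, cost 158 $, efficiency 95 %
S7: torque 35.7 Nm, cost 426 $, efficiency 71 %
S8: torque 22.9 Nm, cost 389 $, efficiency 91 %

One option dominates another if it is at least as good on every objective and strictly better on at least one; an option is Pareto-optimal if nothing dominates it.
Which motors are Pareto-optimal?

S1: dominated by S4 (torque 32.2≥7.2, cost 39≤114, efficiency 82≥53).
S2: dominated by S4 (torque 32.2≥22.0, cost 39≤222, efficiency 82≥67).
S3: dominated by S2 (torque 22.0≥20.4, cost 222≤251, efficiency 67≥64).
S4: not dominated (best cost).
S5: not dominated.
S6: not dominated (best efficiency).
S7: not dominated (best torque).
S8: dominated by S5 (torque 34.7≥22.9, cost 306≤389, efficiency 91≥91).

S4, S5, S6, S7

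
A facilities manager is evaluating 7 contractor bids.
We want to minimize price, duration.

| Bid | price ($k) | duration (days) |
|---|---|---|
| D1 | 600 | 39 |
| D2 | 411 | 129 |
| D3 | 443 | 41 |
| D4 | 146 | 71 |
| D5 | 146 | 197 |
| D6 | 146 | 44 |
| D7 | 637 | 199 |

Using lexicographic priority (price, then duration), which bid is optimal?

First minimize price: best is 146, kept {D4, D5, D6}.
Then minimize duration: best is 44, kept {D6}.

D6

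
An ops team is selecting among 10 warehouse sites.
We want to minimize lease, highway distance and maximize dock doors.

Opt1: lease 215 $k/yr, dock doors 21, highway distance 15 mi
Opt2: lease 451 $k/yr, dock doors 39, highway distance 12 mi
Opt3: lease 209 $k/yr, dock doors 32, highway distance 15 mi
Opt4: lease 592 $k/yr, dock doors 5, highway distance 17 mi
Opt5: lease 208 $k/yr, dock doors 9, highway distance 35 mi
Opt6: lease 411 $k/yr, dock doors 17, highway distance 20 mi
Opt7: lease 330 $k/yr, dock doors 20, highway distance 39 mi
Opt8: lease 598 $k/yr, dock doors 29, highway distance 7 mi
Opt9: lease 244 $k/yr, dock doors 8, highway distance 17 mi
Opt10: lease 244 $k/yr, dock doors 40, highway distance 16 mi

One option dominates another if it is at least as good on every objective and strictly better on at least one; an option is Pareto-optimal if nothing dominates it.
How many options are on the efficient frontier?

Opt1: dominated by Opt3 (lease 209≤215, dock doors 32≥21, highway distance 15≤15).
Opt2: not dominated.
Opt3: not dominated.
Opt4: dominated by Opt1 (lease 215≤592, dock doors 21≥5, highway distance 15≤17).
Opt5: not dominated (best lease).
Opt6: dominated by Opt1 (lease 215≤411, dock doors 21≥17, highway distance 15≤20).
Opt7: dominated by Opt1 (lease 215≤330, dock doors 21≥20, highway distance 15≤39).
Opt8: not dominated (best highway distance).
Opt9: dominated by Opt1 (lease 215≤244, dock doors 21≥8, highway distance 15≤17).
Opt10: not dominated (best dock doors).
Pareto-optimal: Opt2, Opt3, Opt5, Opt8, Opt10 → 5.

5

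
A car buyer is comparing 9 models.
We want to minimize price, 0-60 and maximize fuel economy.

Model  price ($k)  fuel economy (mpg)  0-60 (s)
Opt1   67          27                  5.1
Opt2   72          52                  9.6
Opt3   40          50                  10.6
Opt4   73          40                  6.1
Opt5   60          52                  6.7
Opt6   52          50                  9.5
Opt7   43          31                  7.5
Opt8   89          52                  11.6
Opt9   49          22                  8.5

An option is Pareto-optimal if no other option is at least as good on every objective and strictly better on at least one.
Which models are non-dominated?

Opt1: not dominated (best 0-60).
Opt2: dominated by Opt5 (price 60≤72, fuel economy 52≥52, 0-60 6.7≤9.6).
Opt3: not dominated (best price).
Opt4: not dominated.
Opt5: not dominated.
Opt6: not dominated.
Opt7: not dominated.
Opt8: dominated by Opt2 (price 72≤89, fuel economy 52≥52, 0-60 9.6≤11.6).
Opt9: dominated by Opt7 (price 43≤49, fuel economy 31≥22, 0-60 7.5≤8.5).

Opt1, Opt3, Opt4, Opt5, Opt6, Opt7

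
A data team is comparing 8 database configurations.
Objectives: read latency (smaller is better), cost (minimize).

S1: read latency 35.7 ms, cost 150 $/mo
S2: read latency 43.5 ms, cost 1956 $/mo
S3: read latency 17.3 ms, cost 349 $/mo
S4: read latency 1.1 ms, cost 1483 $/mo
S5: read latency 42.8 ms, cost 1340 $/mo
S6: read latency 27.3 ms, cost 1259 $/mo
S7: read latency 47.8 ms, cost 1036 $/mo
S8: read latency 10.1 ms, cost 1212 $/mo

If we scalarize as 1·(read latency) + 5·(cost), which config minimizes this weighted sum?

S1

S1: 1·35.7 + 5·150 = 785.7
S2: 1·43.5 + 5·1956 = 9823.5
S3: 1·17.3 + 5·349 = 1762.3
S4: 1·1.1 + 5·1483 = 7416.1
S5: 1·42.8 + 5·1340 = 6742.8
S6: 1·27.3 + 5·1259 = 6322.3
S7: 1·47.8 + 5·1036 = 5227.8
S8: 1·10.1 + 5·1212 = 6070.1
Lowest: S1 at 785.7.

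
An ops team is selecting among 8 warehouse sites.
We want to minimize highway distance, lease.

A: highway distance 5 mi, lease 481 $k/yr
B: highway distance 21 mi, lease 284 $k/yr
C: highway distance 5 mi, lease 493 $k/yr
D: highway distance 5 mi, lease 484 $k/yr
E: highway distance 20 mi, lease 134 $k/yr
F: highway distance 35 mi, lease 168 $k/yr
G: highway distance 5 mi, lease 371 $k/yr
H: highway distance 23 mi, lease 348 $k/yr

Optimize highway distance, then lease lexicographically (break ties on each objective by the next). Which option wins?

First minimize highway distance: best is 5, kept {A, C, D, G}.
Then minimize lease: best is 371, kept {G}.

G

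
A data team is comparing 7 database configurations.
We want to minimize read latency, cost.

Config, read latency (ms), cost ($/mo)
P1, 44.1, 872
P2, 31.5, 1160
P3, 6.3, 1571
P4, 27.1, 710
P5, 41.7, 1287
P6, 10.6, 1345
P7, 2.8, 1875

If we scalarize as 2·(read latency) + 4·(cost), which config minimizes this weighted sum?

P1: 2·44.1 + 4·872 = 3576.2
P2: 2·31.5 + 4·1160 = 4703.0
P3: 2·6.3 + 4·1571 = 6296.6
P4: 2·27.1 + 4·710 = 2894.2
P5: 2·41.7 + 4·1287 = 5231.4
P6: 2·10.6 + 4·1345 = 5401.2
P7: 2·2.8 + 4·1875 = 7505.6
Lowest: P4 at 2894.2.

P4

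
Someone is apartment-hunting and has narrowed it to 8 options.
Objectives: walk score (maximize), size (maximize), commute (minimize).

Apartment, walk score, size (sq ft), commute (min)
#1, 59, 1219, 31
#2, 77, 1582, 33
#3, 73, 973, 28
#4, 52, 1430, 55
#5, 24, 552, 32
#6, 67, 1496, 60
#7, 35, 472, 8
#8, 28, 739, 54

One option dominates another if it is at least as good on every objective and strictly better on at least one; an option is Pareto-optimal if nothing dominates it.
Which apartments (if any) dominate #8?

#1: walk score 59≥28, size 1219≥739, commute 31≤54 — dominates #8.
#2: walk score 77≥28, size 1582≥739, commute 33≤54 — dominates #8.
#3: walk score 73≥28, size 973≥739, commute 28≤54 — dominates #8.
Others (#4, #5, #6, #7) are each worse than #8 on at least one objective.

#1, #2, #3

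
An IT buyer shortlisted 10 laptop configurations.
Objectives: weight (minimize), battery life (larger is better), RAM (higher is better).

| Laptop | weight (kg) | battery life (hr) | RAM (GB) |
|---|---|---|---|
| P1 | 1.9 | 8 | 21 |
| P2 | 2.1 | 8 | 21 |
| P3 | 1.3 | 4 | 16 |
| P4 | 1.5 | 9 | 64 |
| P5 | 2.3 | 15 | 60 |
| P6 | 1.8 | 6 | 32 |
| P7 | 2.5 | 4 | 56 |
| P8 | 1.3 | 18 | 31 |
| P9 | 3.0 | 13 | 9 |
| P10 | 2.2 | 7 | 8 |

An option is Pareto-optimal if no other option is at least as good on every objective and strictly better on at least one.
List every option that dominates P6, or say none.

P4: weight 1.5≤1.8, battery life 9≥6, RAM 64≥32 — dominates P6.
Others (P1, P2, P3, P5, P7, P8, P9, P10) are each worse than P6 on at least one objective.

P4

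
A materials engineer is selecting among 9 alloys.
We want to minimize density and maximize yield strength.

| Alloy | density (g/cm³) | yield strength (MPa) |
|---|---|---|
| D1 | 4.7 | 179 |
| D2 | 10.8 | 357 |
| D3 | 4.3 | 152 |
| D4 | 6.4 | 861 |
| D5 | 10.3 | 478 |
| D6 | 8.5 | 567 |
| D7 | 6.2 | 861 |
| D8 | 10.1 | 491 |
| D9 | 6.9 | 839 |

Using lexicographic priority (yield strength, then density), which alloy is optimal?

D7

First maximize yield strength: best is 861, kept {D4, D7}.
Then minimize density: best is 6.2, kept {D7}.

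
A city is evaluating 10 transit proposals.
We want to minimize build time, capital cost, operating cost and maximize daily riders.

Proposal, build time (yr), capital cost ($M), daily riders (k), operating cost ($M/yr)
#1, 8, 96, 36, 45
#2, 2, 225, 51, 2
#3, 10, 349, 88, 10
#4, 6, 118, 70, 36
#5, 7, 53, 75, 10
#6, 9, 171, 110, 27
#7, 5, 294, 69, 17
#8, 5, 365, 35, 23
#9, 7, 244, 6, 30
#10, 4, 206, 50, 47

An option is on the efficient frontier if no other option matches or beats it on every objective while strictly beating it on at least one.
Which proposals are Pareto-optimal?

#1: dominated by #5 (build time 7≤8, capital cost 53≤96, daily riders 75≥36, operating cost 10≤45).
#2: not dominated (best build time).
#3: not dominated.
#4: not dominated.
#5: not dominated (best capital cost).
#6: not dominated (best daily riders).
#7: not dominated.
#8: dominated by #2 (build time 2≤5, capital cost 225≤365, daily riders 51≥35, operating cost 2≤23).
#9: dominated by #2 (build time 2≤7, capital cost 225≤244, daily riders 51≥6, operating cost 2≤30).
#10: not dominated.

#2, #3, #4, #5, #6, #7, #10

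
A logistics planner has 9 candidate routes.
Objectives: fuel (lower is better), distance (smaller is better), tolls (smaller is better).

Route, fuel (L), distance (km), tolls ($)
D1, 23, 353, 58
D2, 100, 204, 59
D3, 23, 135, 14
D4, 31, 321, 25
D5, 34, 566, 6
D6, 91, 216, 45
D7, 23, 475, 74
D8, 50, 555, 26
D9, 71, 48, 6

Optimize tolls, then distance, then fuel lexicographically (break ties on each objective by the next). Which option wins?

First minimize tolls: best is 6, kept {D5, D9}.
Then minimize distance: best is 48, kept {D9}.

D9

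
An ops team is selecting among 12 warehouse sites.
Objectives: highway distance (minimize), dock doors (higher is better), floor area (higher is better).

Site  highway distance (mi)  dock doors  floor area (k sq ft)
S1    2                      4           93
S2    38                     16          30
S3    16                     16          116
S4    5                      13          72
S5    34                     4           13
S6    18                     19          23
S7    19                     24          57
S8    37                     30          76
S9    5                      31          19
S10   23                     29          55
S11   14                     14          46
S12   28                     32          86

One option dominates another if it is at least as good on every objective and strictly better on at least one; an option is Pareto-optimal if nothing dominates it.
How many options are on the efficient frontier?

S1: not dominated (best highway distance).
S2: dominated by S3 (highway distance 16≤38, dock doors 16≥16, floor area 116≥30).
S3: not dominated (best floor area).
S4: not dominated.
S5: dominated by S1 (highway distance 2≤34, dock doors 4≥4, floor area 93≥13).
S6: not dominated.
S7: not dominated.
S8: dominated by S12 (highway distance 28≤37, dock doors 32≥30, floor area 86≥76).
S9: not dominated.
S10: not dominated.
S11: not dominated.
S12: not dominated (best dock doors).
Pareto-optimal: S1, S3, S4, S6, S7, S9, S10, S11, S12 → 9.

9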